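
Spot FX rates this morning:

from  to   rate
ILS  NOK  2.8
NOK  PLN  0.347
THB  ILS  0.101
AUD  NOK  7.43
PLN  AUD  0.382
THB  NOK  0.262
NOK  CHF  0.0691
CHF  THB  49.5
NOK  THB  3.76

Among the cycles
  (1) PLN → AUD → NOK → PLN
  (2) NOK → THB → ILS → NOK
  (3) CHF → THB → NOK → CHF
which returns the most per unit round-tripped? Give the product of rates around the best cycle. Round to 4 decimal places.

(1) 0.382 × 7.43 × 0.347 = 0.98488
(2) 3.76 × 0.101 × 2.8 = 1.06333
(3) 49.5 × 0.262 × 0.0691 = 0.89616
Highest is cycle (2) at 1.0633 (>1, arbitrage).

1.0633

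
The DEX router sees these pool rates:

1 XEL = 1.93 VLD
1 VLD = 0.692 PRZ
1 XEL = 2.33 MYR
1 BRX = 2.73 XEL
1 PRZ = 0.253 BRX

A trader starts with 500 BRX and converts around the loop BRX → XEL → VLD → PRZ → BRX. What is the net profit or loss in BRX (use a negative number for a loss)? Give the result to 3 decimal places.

500 BRX × 2.73 = 1365 XEL
1365 XEL × 1.93 = 2634.45 VLD
2634.45 VLD × 0.692 = 1823.0394 PRZ
1823.0394 PRZ × 0.253 = 461.2289682 BRX
Net change: 461.2289682 − 500 = -38.7710318 BRX

-38.771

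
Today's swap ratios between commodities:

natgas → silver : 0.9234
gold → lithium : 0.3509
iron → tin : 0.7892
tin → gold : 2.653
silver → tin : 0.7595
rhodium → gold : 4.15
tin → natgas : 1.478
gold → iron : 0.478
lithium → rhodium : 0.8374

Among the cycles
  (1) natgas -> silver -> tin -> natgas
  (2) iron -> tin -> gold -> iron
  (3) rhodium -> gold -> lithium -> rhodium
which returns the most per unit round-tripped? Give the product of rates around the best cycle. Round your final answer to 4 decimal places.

(1) 0.9234 × 0.7595 × 1.478 = 1.03655
(2) 0.7892 × 2.653 × 0.478 = 1.00081
(3) 4.15 × 0.3509 × 0.8374 = 1.21945
Highest is cycle (3) at 1.2195 (>1, arbitrage).

1.2195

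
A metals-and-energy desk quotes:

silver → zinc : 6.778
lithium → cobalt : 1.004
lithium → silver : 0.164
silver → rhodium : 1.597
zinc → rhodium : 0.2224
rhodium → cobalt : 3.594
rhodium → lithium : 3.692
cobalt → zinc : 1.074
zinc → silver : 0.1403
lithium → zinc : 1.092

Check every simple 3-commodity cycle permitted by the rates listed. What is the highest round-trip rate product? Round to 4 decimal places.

rhodium→lithium→silver→rhodium: 3.692 × 0.164 × 1.597 = 0.96696
rhodium→lithium→zinc→rhodium: 3.692 × 1.092 × 0.2224 = 0.89664
rhodium→cobalt→zinc→rhodium: 3.594 × 1.074 × 0.2224 = 0.85845
Maximum is rhodium→lithium→silver→rhodium at 0.9670; no arbitrage — every cycle loses value.

0.9670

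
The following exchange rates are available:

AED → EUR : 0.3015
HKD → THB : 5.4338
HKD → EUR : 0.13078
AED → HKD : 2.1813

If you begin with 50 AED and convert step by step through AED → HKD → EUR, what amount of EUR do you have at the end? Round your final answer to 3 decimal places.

50 AED × 2.1813 = 109.065 HKD
109.065 HKD × 0.13078 = 14.2635207 EUR

14.264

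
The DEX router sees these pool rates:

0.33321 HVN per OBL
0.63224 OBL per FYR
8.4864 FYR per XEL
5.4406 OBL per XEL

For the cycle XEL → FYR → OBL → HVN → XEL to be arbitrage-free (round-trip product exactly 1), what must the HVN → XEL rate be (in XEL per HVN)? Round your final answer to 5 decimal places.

Known legs of the cycle: 8.4864 × 0.63224 × 0.33321 = 1.78781877421056
For no arbitrage the full-cycle product must be 1, so the missing rate is 1 / 1.78781877421056 ≈ 0.5593408.

0.55934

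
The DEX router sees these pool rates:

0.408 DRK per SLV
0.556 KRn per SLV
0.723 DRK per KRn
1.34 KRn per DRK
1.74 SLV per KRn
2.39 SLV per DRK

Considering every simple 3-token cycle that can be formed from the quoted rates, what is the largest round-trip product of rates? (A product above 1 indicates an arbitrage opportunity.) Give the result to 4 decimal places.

0.9608

KRn→DRK→SLV→KRn: 0.723 × 2.39 × 0.556 = 0.96075
KRn→SLV→DRK→KRn: 1.74 × 0.408 × 1.34 = 0.95129
Maximum is KRn→DRK→SLV→KRn at 0.9608; no arbitrage — every cycle loses value.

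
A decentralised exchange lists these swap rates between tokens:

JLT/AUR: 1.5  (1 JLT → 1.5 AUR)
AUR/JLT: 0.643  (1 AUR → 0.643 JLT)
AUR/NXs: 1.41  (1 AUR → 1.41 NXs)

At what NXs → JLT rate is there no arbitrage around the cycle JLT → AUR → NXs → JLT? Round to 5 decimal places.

Known legs of the cycle: 1.5 × 1.41 = 2.115
For no arbitrage the full-cycle product must be 1, so the missing rate is 1 / 2.115 ≈ 0.4728132.

0.47281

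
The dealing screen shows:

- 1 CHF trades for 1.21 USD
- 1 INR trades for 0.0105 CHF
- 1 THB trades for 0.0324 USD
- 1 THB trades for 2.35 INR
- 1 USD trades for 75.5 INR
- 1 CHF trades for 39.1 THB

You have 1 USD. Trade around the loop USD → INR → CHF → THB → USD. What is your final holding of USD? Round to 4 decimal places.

1.0043

1 USD × 75.5 = 75.5 INR
75.5 INR × 0.0105 = 0.79275 CHF
0.79275 CHF × 39.1 = 30.996525 THB
30.996525 THB × 0.0324 = 1.00428741 USD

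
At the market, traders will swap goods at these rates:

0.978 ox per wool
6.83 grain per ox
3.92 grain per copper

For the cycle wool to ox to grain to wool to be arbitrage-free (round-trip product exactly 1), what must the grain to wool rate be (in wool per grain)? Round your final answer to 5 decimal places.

0.14971

Known legs of the cycle: 0.978 × 6.83 = 6.67974
For no arbitrage the full-cycle product must be 1, so the missing rate is 1 / 6.67974 ≈ 0.1497064.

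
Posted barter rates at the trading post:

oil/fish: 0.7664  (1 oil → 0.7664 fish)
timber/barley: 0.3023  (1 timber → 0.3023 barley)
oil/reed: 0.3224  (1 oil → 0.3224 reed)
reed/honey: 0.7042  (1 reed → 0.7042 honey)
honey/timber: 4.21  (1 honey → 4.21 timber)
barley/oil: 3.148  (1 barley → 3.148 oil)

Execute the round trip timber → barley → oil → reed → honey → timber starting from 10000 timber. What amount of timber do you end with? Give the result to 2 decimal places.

9095.91

10000 timber × 0.3023 = 3023 barley
3023 barley × 3.148 = 9516.404 oil
9516.404 oil × 0.3224 = 3068.0886496 reed
3068.0886496 reed × 0.7042 = 2160.54802704832 honey
2160.54802704832 honey × 4.21 = 9095.9071938734272 timber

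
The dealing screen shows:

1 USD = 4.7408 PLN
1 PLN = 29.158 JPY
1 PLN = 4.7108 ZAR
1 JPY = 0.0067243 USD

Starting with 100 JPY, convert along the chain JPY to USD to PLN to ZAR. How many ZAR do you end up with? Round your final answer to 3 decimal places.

100 JPY × 0.0067243 = 0.67243 USD
0.67243 USD × 4.7408 = 3.187856144 PLN
3.187856144 PLN × 4.7108 = 15.0173527231552 ZAR

15.017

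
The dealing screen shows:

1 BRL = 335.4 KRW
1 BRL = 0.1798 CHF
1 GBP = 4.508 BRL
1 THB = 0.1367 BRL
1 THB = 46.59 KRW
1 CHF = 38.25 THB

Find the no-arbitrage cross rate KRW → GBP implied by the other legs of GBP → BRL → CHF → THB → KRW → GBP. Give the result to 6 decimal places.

0.000692

Known legs of the cycle: 4.508 × 0.1798 × 38.25 × 46.59 = 1444.434140142
For no arbitrage the full-cycle product must be 1, so the missing rate is 1 / 1444.434140142 ≈ 0.00069231.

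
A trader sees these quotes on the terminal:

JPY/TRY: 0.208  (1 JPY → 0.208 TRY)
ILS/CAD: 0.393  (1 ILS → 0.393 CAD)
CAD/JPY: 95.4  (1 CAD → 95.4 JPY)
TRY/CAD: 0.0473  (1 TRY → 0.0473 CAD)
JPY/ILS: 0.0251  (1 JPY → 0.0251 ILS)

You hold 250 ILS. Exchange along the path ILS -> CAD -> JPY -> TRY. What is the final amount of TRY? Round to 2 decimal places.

1949.59

250 ILS × 0.393 = 98.25 CAD
98.25 CAD × 95.4 = 9373.05 JPY
9373.05 JPY × 0.208 = 1949.5944 TRY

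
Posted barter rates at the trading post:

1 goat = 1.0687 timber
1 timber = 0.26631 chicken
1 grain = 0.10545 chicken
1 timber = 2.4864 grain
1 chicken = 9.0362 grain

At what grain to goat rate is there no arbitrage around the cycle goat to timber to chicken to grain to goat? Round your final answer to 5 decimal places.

Known legs of the cycle: 1.0687 × 0.26631 × 9.0362 = 2.5717521919914
For no arbitrage the full-cycle product must be 1, so the missing rate is 1 / 2.5717521919914 ≈ 0.3888400.

0.38884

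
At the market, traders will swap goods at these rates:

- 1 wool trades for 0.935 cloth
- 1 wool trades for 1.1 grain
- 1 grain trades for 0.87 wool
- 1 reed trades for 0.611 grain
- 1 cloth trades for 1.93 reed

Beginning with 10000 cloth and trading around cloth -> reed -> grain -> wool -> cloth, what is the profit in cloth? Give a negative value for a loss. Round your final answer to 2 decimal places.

10000 cloth × 1.93 = 19300 reed
19300 reed × 0.611 = 11792.3 grain
11792.3 grain × 0.87 = 10259.301 wool
10259.301 wool × 0.935 = 9592.446435 cloth
Net change: 9592.446435 − 10000 = -407.553565 cloth

-407.55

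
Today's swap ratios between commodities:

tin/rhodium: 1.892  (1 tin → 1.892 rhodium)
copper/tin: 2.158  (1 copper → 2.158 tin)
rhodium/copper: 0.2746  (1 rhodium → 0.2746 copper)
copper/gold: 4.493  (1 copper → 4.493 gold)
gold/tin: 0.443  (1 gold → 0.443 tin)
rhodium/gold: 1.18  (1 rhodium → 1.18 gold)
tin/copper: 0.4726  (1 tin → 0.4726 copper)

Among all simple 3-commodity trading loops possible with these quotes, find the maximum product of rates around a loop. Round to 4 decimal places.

1.1212

rhodium→copper→tin→rhodium: 0.2746 × 2.158 × 1.892 = 1.12117
rhodium→gold→tin→rhodium: 1.18 × 0.443 × 1.892 = 0.98902
gold→tin→copper→gold: 0.443 × 0.4726 × 4.493 = 0.94066
Maximum is rhodium→copper→tin→rhodium at 1.1212; arbitrage exists.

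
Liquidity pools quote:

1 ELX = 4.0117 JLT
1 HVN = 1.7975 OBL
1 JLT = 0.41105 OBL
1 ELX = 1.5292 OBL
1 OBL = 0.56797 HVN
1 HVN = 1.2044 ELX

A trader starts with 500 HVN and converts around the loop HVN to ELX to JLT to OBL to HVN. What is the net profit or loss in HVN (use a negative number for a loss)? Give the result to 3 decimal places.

64.013

500 HVN × 1.2044 = 602.2 ELX
602.2 ELX × 4.0117 = 2415.84574 JLT
2415.84574 JLT × 0.41105 = 993.033391427 OBL
993.033391427 OBL × 0.56797 = 564.01317532879319 HVN
Net change: 564.01317532879319 − 500 = 64.01317532879319 HVN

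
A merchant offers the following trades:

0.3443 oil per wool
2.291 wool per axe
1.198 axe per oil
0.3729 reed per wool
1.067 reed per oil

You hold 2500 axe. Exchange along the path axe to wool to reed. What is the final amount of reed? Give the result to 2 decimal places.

2500 axe × 2.291 = 5727.5 wool
5727.5 wool × 0.3729 = 2135.78475 reed

2135.78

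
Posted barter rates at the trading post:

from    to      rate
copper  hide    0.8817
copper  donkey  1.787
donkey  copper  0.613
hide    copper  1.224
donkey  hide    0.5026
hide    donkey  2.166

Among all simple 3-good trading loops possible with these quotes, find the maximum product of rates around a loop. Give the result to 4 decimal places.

1.1707

copper→hide→donkey→copper: 0.8817 × 2.166 × 0.613 = 1.17068
copper→donkey→hide→copper: 1.787 × 0.5026 × 1.224 = 1.09933
Maximum is copper→hide→donkey→copper at 1.1707; arbitrage exists.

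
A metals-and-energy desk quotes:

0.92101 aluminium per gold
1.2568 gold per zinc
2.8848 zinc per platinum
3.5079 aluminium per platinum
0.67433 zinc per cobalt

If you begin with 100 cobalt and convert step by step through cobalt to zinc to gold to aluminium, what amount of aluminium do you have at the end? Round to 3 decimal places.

100 cobalt × 0.67433 = 67.433 zinc
67.433 zinc × 1.2568 = 84.7497944 gold
84.7497944 gold × 0.92101 = 78.055408140344 aluminium

78.055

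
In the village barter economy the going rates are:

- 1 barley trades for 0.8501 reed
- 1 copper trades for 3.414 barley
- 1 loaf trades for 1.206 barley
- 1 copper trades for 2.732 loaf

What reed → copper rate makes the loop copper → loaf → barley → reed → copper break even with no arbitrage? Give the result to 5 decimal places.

Known legs of the cycle: 2.732 × 1.206 × 0.8501 = 2.8009026792
For no arbitrage the full-cycle product must be 1, so the missing rate is 1 / 2.8009026792 ≈ 0.3570278.

0.35703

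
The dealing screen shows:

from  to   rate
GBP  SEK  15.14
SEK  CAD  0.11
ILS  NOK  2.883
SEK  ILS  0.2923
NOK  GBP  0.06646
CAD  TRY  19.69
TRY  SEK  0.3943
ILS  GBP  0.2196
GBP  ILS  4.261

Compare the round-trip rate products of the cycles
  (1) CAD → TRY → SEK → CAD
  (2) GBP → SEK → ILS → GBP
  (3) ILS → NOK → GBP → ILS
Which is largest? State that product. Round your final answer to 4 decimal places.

(1) 19.69 × 0.3943 × 0.11 = 0.85401
(2) 15.14 × 0.2923 × 0.2196 = 0.97182
(3) 2.883 × 0.06646 × 4.261 = 0.81643
Highest is cycle (2) at 0.9718 (≤1, no arbitrage).

0.9718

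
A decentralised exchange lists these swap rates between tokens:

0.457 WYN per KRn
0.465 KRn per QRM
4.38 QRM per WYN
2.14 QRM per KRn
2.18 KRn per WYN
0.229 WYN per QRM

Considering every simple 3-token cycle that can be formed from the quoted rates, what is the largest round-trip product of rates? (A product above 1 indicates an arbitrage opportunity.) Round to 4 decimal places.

1.0683

QRM→WYN→KRn→QRM: 0.229 × 2.18 × 2.14 = 1.06833
QRM→KRn→WYN→QRM: 0.465 × 0.457 × 4.38 = 0.93077
Maximum is QRM→WYN→KRn→QRM at 1.0683; arbitrage exists.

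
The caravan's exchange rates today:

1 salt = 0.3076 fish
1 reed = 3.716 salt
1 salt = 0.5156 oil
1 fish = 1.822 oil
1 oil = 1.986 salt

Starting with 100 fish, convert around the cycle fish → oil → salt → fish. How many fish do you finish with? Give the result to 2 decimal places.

111.30

100 fish × 1.822 = 182.2 oil
182.2 oil × 1.986 = 361.8492 salt
361.8492 salt × 0.3076 = 111.30481392 fish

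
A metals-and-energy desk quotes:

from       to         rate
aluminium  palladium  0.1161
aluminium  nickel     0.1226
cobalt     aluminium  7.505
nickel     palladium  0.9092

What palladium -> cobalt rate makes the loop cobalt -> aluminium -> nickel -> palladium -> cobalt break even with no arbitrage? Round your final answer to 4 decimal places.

Known legs of the cycle: 7.505 × 0.1226 × 0.9092 = 0.8365667396
For no arbitrage the full-cycle product must be 1, so the missing rate is 1 / 0.8365667396 ≈ 1.195362.

1.1954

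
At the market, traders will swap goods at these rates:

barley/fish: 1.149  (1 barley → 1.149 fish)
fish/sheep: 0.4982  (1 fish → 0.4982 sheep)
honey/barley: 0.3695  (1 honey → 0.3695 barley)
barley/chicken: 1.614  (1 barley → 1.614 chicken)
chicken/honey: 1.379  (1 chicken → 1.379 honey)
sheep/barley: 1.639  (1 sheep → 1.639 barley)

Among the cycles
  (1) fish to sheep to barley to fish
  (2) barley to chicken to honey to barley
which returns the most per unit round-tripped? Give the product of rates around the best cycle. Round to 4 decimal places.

0.9382

(1) 0.4982 × 1.639 × 1.149 = 0.93822
(2) 1.614 × 1.379 × 0.3695 = 0.82240
Highest is cycle (1) at 0.9382 (≤1, no arbitrage).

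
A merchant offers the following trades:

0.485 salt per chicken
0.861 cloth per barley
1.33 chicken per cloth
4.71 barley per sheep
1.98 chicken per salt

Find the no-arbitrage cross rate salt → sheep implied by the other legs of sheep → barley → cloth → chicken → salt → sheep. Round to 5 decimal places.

0.38228

Known legs of the cycle: 4.71 × 0.861 × 1.33 × 0.485 = 2.6158777155
For no arbitrage the full-cycle product must be 1, so the missing rate is 1 / 2.6158777155 ≈ 0.3822809.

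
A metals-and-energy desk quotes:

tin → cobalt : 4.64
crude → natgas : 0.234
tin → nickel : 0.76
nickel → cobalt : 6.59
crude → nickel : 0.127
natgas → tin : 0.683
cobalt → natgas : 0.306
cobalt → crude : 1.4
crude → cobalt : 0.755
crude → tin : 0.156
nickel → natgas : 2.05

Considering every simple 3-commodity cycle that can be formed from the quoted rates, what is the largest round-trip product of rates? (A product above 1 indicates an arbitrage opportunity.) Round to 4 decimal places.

nickel→cobalt→crude→nickel: 6.59 × 1.4 × 0.127 = 1.17170
natgas→tin→nickel→natgas: 0.683 × 0.76 × 2.05 = 1.06411
tin→cobalt→crude→tin: 4.64 × 1.4 × 0.156 = 1.01338
natgas→tin→cobalt→natgas: 0.683 × 4.64 × 0.306 = 0.96975
Maximum is nickel→cobalt→crude→nickel at 1.1717; arbitrage exists.

1.1717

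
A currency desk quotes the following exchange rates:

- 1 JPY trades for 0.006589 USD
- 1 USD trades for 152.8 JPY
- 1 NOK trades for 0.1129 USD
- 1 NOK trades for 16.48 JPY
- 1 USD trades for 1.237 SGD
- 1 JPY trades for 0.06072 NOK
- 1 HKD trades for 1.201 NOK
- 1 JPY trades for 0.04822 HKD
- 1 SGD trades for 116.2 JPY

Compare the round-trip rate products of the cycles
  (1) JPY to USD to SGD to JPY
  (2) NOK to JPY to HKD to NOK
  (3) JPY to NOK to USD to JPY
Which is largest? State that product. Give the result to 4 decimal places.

(1) 0.006589 × 1.237 × 116.2 = 0.94710
(2) 16.48 × 0.04822 × 1.201 = 0.95439
(3) 0.06072 × 0.1129 × 152.8 = 1.04749
Highest is cycle (3) at 1.0475 (>1, arbitrage).

1.0475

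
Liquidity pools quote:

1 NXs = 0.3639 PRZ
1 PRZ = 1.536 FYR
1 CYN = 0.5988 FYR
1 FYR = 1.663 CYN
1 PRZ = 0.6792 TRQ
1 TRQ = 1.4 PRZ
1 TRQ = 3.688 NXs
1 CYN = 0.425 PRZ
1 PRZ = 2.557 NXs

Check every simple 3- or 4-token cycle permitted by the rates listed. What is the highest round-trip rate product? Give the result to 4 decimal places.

PRZ→FYR→CYN→PRZ: 1.536 × 1.663 × 0.425 = 1.08561
NXs→PRZ→TRQ→NXs: 0.3639 × 0.6792 × 3.688 = 0.91153
Maximum is PRZ→FYR→CYN→PRZ at 1.0856; arbitrage exists.

1.0856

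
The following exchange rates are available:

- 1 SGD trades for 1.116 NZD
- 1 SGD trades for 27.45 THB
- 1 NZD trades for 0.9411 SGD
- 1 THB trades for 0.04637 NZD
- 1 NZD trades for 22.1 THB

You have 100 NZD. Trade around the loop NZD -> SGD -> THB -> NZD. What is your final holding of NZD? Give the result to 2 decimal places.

119.79

100 NZD × 0.9411 = 94.11 SGD
94.11 SGD × 27.45 = 2583.3195 THB
2583.3195 THB × 0.04637 = 119.788525215 NZD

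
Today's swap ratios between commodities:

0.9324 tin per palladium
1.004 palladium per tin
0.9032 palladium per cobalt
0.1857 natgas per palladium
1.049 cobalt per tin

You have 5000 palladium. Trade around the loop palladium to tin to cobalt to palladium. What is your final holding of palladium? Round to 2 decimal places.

4417.04

5000 palladium × 0.9324 = 4662 tin
4662 tin × 1.049 = 4890.438 cobalt
4890.438 cobalt × 0.9032 = 4417.0436016 palladium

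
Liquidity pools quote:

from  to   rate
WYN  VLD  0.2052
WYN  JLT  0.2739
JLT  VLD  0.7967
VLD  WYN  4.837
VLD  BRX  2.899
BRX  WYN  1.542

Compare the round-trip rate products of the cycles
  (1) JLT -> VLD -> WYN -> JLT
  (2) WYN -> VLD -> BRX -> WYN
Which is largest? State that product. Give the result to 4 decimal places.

(1) 0.7967 × 4.837 × 0.2739 = 1.05551
(2) 0.2052 × 2.899 × 1.542 = 0.91730
Highest is cycle (1) at 1.0555 (>1, arbitrage).

1.0555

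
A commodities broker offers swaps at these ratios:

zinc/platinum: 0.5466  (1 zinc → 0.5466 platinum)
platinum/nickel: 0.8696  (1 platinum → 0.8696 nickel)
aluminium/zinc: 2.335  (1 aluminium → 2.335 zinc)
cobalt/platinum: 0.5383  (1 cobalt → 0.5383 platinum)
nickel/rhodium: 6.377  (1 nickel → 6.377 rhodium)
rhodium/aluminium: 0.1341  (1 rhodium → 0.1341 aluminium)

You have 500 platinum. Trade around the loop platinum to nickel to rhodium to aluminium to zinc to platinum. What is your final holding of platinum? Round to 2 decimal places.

500 platinum × 0.8696 = 434.8 nickel
434.8 nickel × 6.377 = 2772.7196 rhodium
2772.7196 rhodium × 0.1341 = 371.82169836 aluminium
371.82169836 aluminium × 2.335 = 868.2036656706 zinc
868.2036656706 zinc × 0.5466 = 474.56012365554996 platinum

474.56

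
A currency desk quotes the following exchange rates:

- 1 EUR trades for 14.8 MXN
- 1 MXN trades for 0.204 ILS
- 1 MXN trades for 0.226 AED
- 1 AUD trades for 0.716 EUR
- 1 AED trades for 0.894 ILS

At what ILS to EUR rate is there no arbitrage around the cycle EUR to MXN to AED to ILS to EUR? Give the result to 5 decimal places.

0.33442

Known legs of the cycle: 14.8 × 0.226 × 0.894 = 2.9902512
For no arbitrage the full-cycle product must be 1, so the missing rate is 1 / 2.9902512 ≈ 0.3344201.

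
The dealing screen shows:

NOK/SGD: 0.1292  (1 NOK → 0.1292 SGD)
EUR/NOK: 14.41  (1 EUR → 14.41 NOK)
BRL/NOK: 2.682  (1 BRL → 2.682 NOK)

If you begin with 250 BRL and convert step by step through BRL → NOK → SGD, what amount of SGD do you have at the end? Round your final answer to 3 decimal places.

250 BRL × 2.682 = 670.5 NOK
670.5 NOK × 0.1292 = 86.6286 SGD

86.629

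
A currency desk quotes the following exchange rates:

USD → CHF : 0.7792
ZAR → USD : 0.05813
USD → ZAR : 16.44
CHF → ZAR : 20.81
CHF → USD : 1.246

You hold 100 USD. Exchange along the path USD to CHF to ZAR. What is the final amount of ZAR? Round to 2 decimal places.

1621.52

100 USD × 0.7792 = 77.92 CHF
77.92 CHF × 20.81 = 1621.5152 ZAR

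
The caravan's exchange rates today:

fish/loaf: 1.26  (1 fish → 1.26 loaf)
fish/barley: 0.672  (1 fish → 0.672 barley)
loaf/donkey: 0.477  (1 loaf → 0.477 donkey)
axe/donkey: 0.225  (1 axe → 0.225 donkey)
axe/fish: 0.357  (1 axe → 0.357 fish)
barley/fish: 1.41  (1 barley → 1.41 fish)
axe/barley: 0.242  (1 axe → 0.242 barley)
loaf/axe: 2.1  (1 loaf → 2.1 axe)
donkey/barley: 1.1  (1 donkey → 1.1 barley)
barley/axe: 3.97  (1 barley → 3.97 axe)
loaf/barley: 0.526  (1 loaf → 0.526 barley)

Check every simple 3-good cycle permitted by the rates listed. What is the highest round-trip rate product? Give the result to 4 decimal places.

barley→axe→donkey→barley: 3.97 × 0.225 × 1.1 = 0.98258
barley→axe→fish→barley: 3.97 × 0.357 × 0.672 = 0.95242
loaf→axe→fish→loaf: 2.1 × 0.357 × 1.26 = 0.94462
loaf→barley→fish→loaf: 0.526 × 1.41 × 1.26 = 0.93449
Maximum is barley→axe→donkey→barley at 0.9826; no arbitrage — every cycle loses value.

0.9826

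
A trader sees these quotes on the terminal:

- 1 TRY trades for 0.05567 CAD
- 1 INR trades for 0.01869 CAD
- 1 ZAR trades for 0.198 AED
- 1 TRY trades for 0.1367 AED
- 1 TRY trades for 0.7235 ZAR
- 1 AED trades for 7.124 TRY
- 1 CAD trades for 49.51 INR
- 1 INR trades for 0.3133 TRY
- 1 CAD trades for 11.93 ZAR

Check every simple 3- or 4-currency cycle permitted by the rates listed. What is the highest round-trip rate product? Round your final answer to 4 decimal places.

1.0205

AED→TRY→ZAR→AED: 7.124 × 0.7235 × 0.198 = 1.02053
AED→TRY→CAD→ZAR→AED: 7.124 × 0.05567 × 11.93 × 0.198 = 0.93681
CAD→INR→TRY→CAD: 49.51 × 0.3133 × 0.05567 = 0.86352
Maximum is AED→TRY→ZAR→AED at 1.0205; arbitrage exists.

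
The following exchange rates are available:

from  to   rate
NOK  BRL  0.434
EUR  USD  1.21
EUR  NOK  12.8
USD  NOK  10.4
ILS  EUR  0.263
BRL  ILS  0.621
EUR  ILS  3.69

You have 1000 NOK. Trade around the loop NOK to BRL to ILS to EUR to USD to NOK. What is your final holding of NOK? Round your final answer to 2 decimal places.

1000 NOK × 0.434 = 434 BRL
434 BRL × 0.621 = 269.514 ILS
269.514 ILS × 0.263 = 70.882182 EUR
70.882182 EUR × 1.21 = 85.76744022 USD
85.76744022 USD × 10.4 = 891.981378288 NOK

891.98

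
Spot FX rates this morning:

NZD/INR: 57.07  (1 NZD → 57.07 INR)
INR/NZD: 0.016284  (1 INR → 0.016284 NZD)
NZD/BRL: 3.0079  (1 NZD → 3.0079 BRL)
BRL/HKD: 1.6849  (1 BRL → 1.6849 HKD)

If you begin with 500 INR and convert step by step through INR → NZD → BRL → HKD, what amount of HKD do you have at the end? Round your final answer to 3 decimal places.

41.264

500 INR × 0.016284 = 8.142 NZD
8.142 NZD × 3.0079 = 24.4903218 BRL
24.4903218 BRL × 1.6849 = 41.26374320082 HKD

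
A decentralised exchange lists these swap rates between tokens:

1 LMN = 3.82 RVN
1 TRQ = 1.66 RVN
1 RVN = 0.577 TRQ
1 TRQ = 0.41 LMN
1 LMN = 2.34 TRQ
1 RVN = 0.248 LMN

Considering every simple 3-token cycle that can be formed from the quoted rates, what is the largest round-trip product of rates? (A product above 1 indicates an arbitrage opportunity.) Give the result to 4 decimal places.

0.9633

LMN→TRQ→RVN→LMN: 2.34 × 1.66 × 0.248 = 0.96333
LMN→RVN→TRQ→LMN: 3.82 × 0.577 × 0.41 = 0.90370
Maximum is LMN→TRQ→RVN→LMN at 0.9633; no arbitrage — every cycle loses value.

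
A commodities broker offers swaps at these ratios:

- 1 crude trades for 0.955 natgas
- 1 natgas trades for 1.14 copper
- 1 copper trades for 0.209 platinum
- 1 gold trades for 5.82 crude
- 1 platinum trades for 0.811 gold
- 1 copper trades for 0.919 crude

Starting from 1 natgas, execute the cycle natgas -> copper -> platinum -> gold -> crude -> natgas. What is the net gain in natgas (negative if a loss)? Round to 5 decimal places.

0.07399

1 natgas × 1.14 = 1.14 copper
1.14 copper × 0.209 = 0.23826 platinum
0.23826 platinum × 0.811 = 0.19322886 gold
0.19322886 gold × 5.82 = 1.1245919652 crude
1.1245919652 crude × 0.955 = 1.073985326766 natgas
Net change: 1.073985326766 − 1 = 0.073985326766 natgas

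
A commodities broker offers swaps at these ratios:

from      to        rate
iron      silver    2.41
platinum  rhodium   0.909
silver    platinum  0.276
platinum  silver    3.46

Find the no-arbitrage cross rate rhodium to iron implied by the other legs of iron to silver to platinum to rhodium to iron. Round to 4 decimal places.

Known legs of the cycle: 2.41 × 0.276 × 0.909 = 0.60463044
For no arbitrage the full-cycle product must be 1, so the missing rate is 1 / 0.60463044 ≈ 1.653903.

1.6539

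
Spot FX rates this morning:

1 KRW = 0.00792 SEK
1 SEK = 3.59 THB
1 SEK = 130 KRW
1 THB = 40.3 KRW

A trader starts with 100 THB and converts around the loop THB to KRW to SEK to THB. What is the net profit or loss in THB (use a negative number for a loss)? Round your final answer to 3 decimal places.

14.584

100 THB × 40.3 = 4030 KRW
4030 KRW × 0.00792 = 31.9176 SEK
31.9176 SEK × 3.59 = 114.584184 THB
Net change: 114.584184 − 100 = 14.584184 THB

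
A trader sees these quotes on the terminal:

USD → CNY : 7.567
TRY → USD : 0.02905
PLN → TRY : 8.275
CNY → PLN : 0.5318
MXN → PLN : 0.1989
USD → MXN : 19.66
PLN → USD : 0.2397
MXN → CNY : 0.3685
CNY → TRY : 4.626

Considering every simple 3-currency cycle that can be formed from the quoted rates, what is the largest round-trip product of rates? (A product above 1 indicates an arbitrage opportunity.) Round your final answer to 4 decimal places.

1.0169

CNY→TRY→USD→CNY: 4.626 × 0.02905 × 7.567 = 1.01689
CNY→PLN→USD→CNY: 0.5318 × 0.2397 × 7.567 = 0.96458
USD→MXN→PLN→USD: 19.66 × 0.1989 × 0.2397 = 0.93732
Maximum is CNY→TRY→USD→CNY at 1.0169; arbitrage exists.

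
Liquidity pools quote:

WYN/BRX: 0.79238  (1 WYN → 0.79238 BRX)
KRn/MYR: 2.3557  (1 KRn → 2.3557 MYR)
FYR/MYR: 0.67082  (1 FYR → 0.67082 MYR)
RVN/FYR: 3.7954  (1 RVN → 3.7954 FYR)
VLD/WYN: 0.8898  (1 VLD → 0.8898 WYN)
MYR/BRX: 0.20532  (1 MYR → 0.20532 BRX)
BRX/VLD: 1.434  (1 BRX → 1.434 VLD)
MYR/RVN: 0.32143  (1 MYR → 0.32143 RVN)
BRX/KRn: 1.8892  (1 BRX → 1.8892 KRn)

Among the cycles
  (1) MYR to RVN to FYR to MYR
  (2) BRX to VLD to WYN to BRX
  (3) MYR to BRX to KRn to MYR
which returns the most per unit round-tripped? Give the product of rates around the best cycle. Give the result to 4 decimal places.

1.0111

(1) 0.32143 × 3.7954 × 0.67082 = 0.81837
(2) 1.434 × 0.8898 × 0.79238 = 1.01106
(3) 0.20532 × 1.8892 × 2.3557 = 0.91375
Highest is cycle (2) at 1.0111 (>1, arbitrage).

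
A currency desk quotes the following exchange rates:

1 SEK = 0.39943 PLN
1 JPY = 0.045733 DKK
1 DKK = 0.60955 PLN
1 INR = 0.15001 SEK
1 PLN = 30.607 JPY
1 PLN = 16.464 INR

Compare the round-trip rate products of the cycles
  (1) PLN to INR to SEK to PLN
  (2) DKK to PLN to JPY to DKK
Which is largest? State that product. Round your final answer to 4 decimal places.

0.9865

(1) 16.464 × 0.15001 × 0.39943 = 0.98650
(2) 0.60955 × 30.607 × 0.045733 = 0.85322
Highest is cycle (1) at 0.9865 (≤1, no arbitrage).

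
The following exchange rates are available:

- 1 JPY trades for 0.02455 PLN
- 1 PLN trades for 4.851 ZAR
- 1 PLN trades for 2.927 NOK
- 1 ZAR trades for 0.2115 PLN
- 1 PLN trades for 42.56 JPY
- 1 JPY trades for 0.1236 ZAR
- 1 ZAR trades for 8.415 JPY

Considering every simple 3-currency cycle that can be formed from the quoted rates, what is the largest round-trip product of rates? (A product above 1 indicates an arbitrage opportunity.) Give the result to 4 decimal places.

JPY→ZAR→PLN→JPY: 0.1236 × 0.2115 × 42.56 = 1.11258
JPY→PLN→ZAR→JPY: 0.02455 × 4.851 × 8.415 = 1.00216
Maximum is JPY→ZAR→PLN→JPY at 1.1126; arbitrage exists.

1.1126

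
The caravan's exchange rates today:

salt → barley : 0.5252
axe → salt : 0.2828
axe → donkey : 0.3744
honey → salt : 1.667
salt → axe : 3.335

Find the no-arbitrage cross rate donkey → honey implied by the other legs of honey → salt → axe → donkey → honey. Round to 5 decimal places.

Known legs of the cycle: 1.667 × 3.335 × 0.3744 = 2.081456208
For no arbitrage the full-cycle product must be 1, so the missing rate is 1 / 2.081456208 ≈ 0.4804329.

0.48043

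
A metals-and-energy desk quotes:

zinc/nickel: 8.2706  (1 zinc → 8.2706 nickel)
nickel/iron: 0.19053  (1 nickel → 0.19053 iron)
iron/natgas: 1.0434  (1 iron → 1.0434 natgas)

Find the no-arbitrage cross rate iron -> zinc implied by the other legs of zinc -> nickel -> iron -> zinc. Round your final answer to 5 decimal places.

Known legs of the cycle: 8.2706 × 0.19053 = 1.575797418
For no arbitrage the full-cycle product must be 1, so the missing rate is 1 / 1.575797418 ≈ 0.6345993.

0.63460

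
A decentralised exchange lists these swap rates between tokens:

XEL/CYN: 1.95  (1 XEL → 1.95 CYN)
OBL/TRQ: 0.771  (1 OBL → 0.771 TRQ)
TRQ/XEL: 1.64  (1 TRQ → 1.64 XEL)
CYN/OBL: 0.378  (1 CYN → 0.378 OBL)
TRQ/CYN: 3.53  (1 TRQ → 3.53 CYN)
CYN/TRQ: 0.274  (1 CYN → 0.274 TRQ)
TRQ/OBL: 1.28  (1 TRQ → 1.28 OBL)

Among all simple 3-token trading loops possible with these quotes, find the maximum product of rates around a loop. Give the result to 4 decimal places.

CYN→OBL→TRQ→CYN: 0.378 × 0.771 × 3.53 = 1.02878
CYN→TRQ→XEL→CYN: 0.274 × 1.64 × 1.95 = 0.87625
Maximum is CYN→OBL→TRQ→CYN at 1.0288; arbitrage exists.

1.0288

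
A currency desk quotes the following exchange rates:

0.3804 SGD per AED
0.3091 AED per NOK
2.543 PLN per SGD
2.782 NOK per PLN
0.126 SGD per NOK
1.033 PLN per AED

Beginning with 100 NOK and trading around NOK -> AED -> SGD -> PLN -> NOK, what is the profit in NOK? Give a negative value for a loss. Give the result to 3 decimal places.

100 NOK × 0.3091 = 30.91 AED
30.91 AED × 0.3804 = 11.758164 SGD
11.758164 SGD × 2.543 = 29.901011052 PLN
29.901011052 PLN × 2.782 = 83.184612746664 NOK
Net change: 83.184612746664 − 100 = -16.815387253336 NOK

-16.815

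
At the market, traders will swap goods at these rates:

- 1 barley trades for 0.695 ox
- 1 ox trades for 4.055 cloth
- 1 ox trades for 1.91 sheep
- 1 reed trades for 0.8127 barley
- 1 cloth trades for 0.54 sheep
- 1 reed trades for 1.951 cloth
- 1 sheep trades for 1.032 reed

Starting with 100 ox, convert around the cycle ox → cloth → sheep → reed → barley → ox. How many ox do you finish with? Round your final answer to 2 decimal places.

100 ox × 4.055 = 405.5 cloth
405.5 cloth × 0.54 = 218.97 sheep
218.97 sheep × 1.032 = 225.97704 reed
225.97704 reed × 0.8127 = 183.651540408 barley
183.651540408 barley × 0.695 = 127.63782058356 ox

127.64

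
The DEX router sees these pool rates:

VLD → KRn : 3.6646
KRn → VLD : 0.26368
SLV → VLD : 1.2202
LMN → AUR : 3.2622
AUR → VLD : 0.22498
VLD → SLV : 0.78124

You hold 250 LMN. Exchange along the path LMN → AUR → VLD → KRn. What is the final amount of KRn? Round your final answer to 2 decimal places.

672.39

250 LMN × 3.2622 = 815.55 AUR
815.55 AUR × 0.22498 = 183.482439 VLD
183.482439 VLD × 3.6646 = 672.3897459594 KRn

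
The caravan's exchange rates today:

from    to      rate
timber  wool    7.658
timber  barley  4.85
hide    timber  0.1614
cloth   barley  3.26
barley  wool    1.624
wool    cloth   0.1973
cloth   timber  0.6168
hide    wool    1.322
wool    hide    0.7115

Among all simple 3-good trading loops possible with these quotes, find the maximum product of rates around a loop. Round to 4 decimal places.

1.0446

wool→cloth→barley→wool: 0.1973 × 3.26 × 1.624 = 1.04455
timber→wool→cloth→timber: 7.658 × 0.1973 × 0.6168 = 0.93194
timber→wool→hide→timber: 7.658 × 0.7115 × 0.1614 = 0.87941
Maximum is wool→cloth→barley→wool at 1.0446; arbitrage exists.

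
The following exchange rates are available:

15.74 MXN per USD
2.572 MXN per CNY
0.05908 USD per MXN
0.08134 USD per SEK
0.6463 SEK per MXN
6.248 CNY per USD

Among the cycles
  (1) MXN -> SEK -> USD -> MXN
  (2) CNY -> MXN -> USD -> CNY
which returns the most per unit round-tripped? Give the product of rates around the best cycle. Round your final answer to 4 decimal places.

0.9494

(1) 0.6463 × 0.08134 × 15.74 = 0.82745
(2) 2.572 × 0.05908 × 6.248 = 0.94941
Highest is cycle (2) at 0.9494 (≤1, no arbitrage).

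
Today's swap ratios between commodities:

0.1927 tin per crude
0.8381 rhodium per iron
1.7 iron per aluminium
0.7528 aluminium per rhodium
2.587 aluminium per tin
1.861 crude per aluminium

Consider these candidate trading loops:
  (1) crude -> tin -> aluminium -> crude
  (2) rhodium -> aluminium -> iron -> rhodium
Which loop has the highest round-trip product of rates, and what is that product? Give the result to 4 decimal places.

(1) 0.1927 × 2.587 × 1.861 = 0.92774
(2) 0.7528 × 1.7 × 0.8381 = 1.07257
Highest is cycle (2) at 1.0726 (>1, arbitrage).

1.0726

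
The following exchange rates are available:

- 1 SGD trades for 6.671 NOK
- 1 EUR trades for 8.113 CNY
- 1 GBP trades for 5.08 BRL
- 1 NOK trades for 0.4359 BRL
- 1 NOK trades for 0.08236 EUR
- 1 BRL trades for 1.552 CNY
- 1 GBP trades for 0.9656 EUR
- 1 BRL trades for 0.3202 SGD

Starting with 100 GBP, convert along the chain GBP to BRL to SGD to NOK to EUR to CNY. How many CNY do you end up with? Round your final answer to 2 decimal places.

100 GBP × 5.08 = 508 BRL
508 BRL × 0.3202 = 162.6616 SGD
162.6616 SGD × 6.671 = 1085.1155336 NOK
1085.1155336 NOK × 0.08236 = 89.370115347296 EUR
89.370115347296 EUR × 8.113 = 725.059745812612448 CNY

725.06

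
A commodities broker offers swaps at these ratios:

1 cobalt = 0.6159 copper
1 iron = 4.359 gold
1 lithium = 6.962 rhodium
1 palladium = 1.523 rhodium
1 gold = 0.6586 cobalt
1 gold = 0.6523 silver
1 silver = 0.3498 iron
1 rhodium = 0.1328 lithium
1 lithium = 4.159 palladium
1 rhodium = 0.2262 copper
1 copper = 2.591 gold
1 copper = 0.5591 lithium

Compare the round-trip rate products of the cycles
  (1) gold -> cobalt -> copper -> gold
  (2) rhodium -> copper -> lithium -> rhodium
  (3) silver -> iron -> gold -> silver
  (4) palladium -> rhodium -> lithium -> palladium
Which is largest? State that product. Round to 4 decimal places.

(1) 0.6586 × 0.6159 × 2.591 = 1.05099
(2) 0.2262 × 0.5591 × 6.962 = 0.88047
(3) 0.3498 × 4.359 × 0.6523 = 0.99461
(4) 1.523 × 0.1328 × 4.159 = 0.84118
Highest is cycle (1) at 1.0510 (>1, arbitrage).

1.0510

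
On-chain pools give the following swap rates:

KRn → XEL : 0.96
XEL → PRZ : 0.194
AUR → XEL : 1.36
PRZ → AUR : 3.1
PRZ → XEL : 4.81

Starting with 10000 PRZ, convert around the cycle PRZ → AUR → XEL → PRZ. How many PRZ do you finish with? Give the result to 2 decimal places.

10000 PRZ × 3.1 = 31000 AUR
31000 AUR × 1.36 = 42160 XEL
42160 XEL × 0.194 = 8179.04 PRZ

8179.04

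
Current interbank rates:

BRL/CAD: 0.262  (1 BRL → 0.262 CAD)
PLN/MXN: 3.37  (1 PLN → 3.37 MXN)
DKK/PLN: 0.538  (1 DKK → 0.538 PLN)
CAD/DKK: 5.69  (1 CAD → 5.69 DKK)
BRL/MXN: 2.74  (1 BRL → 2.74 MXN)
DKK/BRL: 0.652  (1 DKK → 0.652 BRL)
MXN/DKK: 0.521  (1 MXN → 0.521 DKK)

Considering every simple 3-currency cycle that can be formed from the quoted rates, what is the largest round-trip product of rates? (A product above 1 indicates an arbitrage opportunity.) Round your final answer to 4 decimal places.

BRL→CAD→DKK→BRL: 0.262 × 5.69 × 0.652 = 0.97199
PLN→MXN→DKK→PLN: 3.37 × 0.521 × 0.538 = 0.94460
BRL→MXN→DKK→BRL: 2.74 × 0.521 × 0.652 = 0.93076
Maximum is BRL→CAD→DKK→BRL at 0.9720; no arbitrage — every cycle loses value.

0.9720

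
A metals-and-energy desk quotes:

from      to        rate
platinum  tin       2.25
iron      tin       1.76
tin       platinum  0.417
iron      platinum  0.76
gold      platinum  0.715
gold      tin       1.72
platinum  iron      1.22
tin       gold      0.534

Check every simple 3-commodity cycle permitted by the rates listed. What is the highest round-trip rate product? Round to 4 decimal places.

platinum→iron→tin→platinum: 1.22 × 1.76 × 0.417 = 0.89538
gold→platinum→tin→gold: 0.715 × 2.25 × 0.534 = 0.85907
Maximum is platinum→iron→tin→platinum at 0.8954; no arbitrage — every cycle loses value.

0.8954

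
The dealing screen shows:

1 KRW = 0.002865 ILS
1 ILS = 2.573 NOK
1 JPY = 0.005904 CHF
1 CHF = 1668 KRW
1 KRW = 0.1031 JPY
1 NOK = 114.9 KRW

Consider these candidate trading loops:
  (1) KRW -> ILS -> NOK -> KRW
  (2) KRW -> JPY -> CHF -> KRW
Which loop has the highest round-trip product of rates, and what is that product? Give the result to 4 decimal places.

(1) 0.002865 × 2.573 × 114.9 = 0.84700
(2) 0.1031 × 0.005904 × 1668 = 1.01532
Highest is cycle (2) at 1.0153 (>1, arbitrage).

1.0153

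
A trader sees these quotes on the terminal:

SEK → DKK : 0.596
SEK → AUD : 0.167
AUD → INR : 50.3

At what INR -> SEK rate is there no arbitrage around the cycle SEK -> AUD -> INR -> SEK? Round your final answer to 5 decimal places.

0.11905

Known legs of the cycle: 0.167 × 50.3 = 8.4001
For no arbitrage the full-cycle product must be 1, so the missing rate is 1 / 8.4001 ≈ 0.1190462.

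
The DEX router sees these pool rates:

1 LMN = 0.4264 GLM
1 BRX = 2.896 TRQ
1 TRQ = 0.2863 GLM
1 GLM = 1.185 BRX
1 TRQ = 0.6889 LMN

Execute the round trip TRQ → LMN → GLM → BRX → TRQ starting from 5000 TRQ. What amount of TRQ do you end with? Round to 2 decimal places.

5000 TRQ × 0.6889 = 3444.5 LMN
3444.5 LMN × 0.4264 = 1468.7348 GLM
1468.7348 GLM × 1.185 = 1740.450738 BRX
1740.450738 BRX × 2.896 = 5040.345337248 TRQ

5040.35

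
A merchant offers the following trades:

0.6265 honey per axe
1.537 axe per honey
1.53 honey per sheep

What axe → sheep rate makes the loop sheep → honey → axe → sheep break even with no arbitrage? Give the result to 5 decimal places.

Known legs of the cycle: 1.53 × 1.537 = 2.35161
For no arbitrage the full-cycle product must be 1, so the missing rate is 1 / 2.35161 ≈ 0.4252406.

0.42524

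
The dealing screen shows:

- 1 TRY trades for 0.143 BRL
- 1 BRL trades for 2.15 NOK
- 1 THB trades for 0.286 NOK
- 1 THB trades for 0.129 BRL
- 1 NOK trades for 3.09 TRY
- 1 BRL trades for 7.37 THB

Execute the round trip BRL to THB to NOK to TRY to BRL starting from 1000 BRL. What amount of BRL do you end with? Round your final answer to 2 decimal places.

931.38

1000 BRL × 7.37 = 7370 THB
7370 THB × 0.286 = 2107.82 NOK
2107.82 NOK × 3.09 = 6513.1638 TRY
6513.1638 TRY × 0.143 = 931.3824234 BRL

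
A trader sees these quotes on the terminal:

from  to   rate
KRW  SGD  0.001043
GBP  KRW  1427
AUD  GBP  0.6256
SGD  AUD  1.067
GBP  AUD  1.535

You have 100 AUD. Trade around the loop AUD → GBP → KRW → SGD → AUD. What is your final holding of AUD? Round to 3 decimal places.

99.350

100 AUD × 0.6256 = 62.56 GBP
62.56 GBP × 1427 = 89273.12 KRW
89273.12 KRW × 0.001043 = 93.11186416 SGD
93.11186416 SGD × 1.067 = 99.35035905872 AUD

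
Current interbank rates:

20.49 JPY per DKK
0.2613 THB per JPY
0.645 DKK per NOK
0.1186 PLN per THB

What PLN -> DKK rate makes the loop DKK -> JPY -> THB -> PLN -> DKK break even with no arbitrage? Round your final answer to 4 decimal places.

1.5748

Known legs of the cycle: 20.49 × 0.2613 × 0.1186 = 0.6349887882
For no arbitrage the full-cycle product must be 1, so the missing rate is 1 / 0.6349887882 ≈ 1.574831.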